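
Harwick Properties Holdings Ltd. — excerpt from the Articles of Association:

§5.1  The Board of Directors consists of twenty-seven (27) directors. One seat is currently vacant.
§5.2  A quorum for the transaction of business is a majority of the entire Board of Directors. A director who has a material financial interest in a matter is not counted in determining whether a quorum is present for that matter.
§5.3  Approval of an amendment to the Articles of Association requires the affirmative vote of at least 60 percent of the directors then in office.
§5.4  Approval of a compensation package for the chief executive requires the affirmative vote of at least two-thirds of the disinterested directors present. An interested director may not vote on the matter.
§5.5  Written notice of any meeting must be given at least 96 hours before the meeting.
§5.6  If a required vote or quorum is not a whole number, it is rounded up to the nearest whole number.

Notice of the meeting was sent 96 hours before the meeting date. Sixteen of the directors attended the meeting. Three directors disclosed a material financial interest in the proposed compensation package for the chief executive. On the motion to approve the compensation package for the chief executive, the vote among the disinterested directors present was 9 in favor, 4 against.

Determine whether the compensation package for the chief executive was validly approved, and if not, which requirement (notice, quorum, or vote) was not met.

Invalid — quorum requirement not satisfied.

Notice: 96 hours given; 96 required (96 ≥ 96). Satisfied.
Quorum: 16 present, but the 3 interested directors do not count, leaving 13. Quorum is 14. Not satisfied.
Vote: the compensation package for the chief executive requires two-thirds of the disinterested directors present (16 − 3 = 13). 2/3 of 13 = 8.67, rounded up to 9, so 9 affirmative votes are needed; 9 voted in favor. Satisfied. (Moot — without a quorum no business can be validly transacted.)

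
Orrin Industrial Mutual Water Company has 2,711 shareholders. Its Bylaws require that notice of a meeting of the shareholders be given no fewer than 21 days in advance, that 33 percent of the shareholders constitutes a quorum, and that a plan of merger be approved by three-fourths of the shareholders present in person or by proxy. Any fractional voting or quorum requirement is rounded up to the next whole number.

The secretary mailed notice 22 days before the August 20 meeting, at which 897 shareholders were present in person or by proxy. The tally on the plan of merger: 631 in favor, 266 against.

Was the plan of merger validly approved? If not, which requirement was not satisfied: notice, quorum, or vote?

Notice: 22 days given; 21 required. Satisfied.
Quorum: 33% of 2,711 = 894.63, rounded up to 895; 897 present. Satisfied.
Vote: requires three-fourths of those present (897); 3/4 of 897 = 672.75, rounded up to 673, so 673 needed; 631 in favor. Not satisfied.

Invalid — vote requirement not satisfied.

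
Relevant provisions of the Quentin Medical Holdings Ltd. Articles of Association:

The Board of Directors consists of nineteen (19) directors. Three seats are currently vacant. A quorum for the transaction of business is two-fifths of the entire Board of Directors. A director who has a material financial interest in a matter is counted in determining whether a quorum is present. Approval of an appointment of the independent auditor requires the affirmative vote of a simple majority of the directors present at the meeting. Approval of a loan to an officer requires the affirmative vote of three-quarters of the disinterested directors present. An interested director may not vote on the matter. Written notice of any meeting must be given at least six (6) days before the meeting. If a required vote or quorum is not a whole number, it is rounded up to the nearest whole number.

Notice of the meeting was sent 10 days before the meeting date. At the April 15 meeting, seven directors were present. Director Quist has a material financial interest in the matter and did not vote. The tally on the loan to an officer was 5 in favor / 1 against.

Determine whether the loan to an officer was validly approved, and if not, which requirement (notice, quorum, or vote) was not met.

Invalid — quorum requirement not satisfied.

Notice: 10 days given; 6 required (10 ≥ 6). Satisfied.
Quorum: 7 present (interested directors count toward quorum); quorum is 8. Not satisfied.
Vote: the loan to an officer requires three-fourths of the disinterested directors present (7 − 1 = 6). 3/4 of 6 = 4.50, rounded up to 5, so 5 affirmative votes are needed; 5 voted in favor. Satisfied. (Moot — without a quorum no business can be validly transacted.)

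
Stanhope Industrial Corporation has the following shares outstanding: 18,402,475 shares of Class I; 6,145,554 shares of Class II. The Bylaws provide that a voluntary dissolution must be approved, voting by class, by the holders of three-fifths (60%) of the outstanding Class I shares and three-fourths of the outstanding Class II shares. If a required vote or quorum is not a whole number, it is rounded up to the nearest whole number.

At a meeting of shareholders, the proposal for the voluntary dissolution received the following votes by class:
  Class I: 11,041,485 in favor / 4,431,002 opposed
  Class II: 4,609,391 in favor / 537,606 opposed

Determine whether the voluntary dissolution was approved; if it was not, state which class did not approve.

Approved — every class gave the required vote.

Class I: 3/5 of 18402475 = 11041485; 11,041,485 required, 11,041,485 in favor — approved.
Class II: 3/4 of 6145554 = 4609165.50, rounded up to 4609166; 4,609,166 required, 4,609,391 in favor — approved.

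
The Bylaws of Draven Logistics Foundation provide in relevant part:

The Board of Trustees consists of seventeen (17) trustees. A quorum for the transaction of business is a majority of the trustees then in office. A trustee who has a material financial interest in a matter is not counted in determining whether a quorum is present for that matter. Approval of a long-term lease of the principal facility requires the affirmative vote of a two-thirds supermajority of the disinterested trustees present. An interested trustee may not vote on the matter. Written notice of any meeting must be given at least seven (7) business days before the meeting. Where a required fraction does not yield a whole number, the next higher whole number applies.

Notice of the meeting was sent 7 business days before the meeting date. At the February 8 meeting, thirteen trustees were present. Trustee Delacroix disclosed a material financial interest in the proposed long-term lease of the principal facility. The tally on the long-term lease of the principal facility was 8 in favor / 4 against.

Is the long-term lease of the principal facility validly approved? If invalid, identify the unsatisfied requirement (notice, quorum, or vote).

Notice: 7 business days given; 7 required (7 ≥ 7). Satisfied.
Quorum: 13 present, but the 1 interested trustee does not count, leaving 12. Quorum is 9. Satisfied.
Vote: the long-term lease of the principal facility requires two-thirds of the disinterested trustees present (13 − 1 = 12). 2/3 of 12 = 8, so 8 affirmative votes are needed; 8 voted in favor. Satisfied.

Valid — all requirements satisfied.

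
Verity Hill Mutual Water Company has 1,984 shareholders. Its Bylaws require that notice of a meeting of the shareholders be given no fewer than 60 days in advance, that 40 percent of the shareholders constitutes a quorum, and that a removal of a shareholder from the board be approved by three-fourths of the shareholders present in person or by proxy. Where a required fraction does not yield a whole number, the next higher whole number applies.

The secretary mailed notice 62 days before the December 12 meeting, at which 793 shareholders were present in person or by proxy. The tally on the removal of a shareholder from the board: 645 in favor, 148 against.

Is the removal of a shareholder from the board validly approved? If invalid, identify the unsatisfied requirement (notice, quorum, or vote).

Invalid — quorum requirement not satisfied.

Notice: 62 days given; 60 required. Satisfied.
Quorum: 40% of 1,984 = 793.60, rounded up to 794; 793 present. Not satisfied.
Vote: requires three-fourths of those present (793); 3/4 of 793 = 594.75, rounded up to 595, so 595 needed; 645 in favor. Satisfied.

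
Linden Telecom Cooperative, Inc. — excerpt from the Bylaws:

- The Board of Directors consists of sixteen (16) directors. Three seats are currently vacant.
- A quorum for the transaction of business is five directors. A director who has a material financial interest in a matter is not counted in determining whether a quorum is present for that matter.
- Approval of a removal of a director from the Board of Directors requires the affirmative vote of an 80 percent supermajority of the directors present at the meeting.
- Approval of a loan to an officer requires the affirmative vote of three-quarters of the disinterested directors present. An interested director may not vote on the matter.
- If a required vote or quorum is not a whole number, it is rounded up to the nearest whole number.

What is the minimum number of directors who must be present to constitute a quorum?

5

The quorum is fixed at 5.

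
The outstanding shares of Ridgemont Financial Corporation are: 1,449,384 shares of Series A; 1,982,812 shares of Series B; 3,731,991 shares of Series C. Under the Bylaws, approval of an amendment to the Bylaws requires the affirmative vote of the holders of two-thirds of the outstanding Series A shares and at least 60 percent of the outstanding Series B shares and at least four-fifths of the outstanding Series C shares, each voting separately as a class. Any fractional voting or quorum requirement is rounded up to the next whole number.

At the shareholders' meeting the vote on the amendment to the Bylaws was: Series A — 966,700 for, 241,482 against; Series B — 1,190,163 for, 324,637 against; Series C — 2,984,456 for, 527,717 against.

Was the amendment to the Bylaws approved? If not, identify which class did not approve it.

Not approved — the Series C shares did not give the required vote.

Series A: 2/3 of 1449384 = 966256; 966,256 required, 966,700 in favor — approved.
Series B: 3/5 of 1982812 = 1189687.20, rounded up to 1189688; 1,189,688 required, 1,190,163 in favor — approved.
Series C: 4/5 of 3731991 = 2985592.80, rounded up to 2985593; 2,985,593 required, 2,984,456 in favor — not approved.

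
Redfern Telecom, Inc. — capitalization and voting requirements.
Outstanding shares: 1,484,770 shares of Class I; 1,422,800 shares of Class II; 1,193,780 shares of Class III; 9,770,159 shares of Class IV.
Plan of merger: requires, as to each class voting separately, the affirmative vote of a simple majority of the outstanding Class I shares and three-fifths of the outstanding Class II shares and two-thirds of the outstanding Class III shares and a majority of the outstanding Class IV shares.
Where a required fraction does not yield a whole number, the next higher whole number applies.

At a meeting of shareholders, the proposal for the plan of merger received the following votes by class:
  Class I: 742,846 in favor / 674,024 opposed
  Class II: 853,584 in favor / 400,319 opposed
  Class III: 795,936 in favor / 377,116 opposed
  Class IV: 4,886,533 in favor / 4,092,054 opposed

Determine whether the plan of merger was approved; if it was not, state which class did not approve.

Not approved — the Class II shares did not give the required vote.

Class I: a majority of 1484770 is 742386; 742,386 required, 742,846 in favor — approved.
Class II: 3/5 of 1422800 = 853680; 853,680 required, 853,584 in favor — not approved.
Class III: 2/3 of 1193780 = 795853.33, rounded up to 795854; 795,854 required, 795,936 in favor — approved.
Class IV: a majority of 9770159 is 4885080; 4,885,080 required, 4,886,533 in favor — approved.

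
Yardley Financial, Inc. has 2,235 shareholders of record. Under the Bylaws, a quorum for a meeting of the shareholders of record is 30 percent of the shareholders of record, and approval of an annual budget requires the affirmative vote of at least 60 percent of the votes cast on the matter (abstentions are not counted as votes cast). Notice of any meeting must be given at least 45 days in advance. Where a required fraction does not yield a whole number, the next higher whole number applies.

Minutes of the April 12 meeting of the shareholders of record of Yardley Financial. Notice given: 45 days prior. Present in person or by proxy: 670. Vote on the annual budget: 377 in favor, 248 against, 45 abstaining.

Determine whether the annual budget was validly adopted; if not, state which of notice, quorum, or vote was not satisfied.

Invalid — quorum requirement not satisfied.

Notice: 45 days given; 45 required. Satisfied.
Quorum: 30% of 2,235 = 670.50, rounded up to 671; 670 present. Not satisfied.
Vote: requires three-fifths of the votes cast (670 − 45 abstaining = 625); 3/5 of 625 = 375, so 375 needed; 377 in favor. Satisfied.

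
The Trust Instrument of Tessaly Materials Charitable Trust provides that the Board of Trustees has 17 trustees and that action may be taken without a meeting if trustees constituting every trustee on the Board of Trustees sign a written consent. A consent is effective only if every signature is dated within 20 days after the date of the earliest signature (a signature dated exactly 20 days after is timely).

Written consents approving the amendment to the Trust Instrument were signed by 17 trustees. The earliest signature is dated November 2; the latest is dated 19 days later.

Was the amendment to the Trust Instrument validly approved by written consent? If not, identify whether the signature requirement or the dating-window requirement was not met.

Effective — both the signature and dating-window requirements are satisfied.

Signatures required: all of 17 — unanimous means all 17, so 17 needed; 17 signed. Sufficient.
Dating window: the latest signature is 19 days after the earliest; the limit is 20 days. Within the window.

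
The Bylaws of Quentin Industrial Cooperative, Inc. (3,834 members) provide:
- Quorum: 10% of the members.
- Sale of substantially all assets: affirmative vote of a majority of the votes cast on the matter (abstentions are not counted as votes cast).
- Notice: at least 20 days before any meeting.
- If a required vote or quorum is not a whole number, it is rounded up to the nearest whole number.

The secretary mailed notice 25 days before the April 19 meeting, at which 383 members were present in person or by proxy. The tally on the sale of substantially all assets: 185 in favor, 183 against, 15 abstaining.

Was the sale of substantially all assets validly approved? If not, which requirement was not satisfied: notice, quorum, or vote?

Notice: 25 days given; 20 required. Satisfied.
Quorum: 10% of 3,834 = 383.40, rounded up to 384; 383 present. Not satisfied.
Vote: requires a majority of the votes cast (383 − 15 abstaining = 368); a majority of 368 is 185, so 185 needed; 185 in favor. Satisfied.

Invalid — quorum requirement not satisfied.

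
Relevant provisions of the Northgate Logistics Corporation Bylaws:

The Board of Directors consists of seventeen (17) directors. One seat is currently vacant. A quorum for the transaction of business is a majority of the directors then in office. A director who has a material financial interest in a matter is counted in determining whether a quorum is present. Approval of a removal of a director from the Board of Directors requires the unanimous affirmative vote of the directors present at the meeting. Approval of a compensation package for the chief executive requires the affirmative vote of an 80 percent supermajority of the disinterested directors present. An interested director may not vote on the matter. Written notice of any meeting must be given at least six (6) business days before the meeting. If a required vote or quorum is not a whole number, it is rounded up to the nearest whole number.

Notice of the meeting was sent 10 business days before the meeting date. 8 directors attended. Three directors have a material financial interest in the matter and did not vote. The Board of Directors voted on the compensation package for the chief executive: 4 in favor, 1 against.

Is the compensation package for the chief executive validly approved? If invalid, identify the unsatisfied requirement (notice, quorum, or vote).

Invalid — quorum requirement not satisfied.

Notice: 10 business days given; 6 required (10 ≥ 6). Satisfied.
Quorum: 8 present (interested directors count toward quorum); quorum is 9. Not satisfied.
Vote: the compensation package for the chief executive requires four-fifths of the disinterested directors present (8 − 3 = 5). 4/5 of 5 = 4, so 4 affirmative votes are needed; 4 voted in favor. Satisfied. (Moot — without a quorum no business can be validly transacted.)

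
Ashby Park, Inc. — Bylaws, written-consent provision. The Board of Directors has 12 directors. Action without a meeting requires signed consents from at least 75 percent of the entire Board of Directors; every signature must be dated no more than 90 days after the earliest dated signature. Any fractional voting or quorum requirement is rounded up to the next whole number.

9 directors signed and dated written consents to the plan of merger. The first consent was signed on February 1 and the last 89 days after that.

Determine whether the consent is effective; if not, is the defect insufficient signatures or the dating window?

Effective — both the signature and dating-window requirements are satisfied.

Signatures required: at least 75 percent of 12 — 3/4 of 12 = 9, so 9 needed; 9 signed. Sufficient.
Dating window: the latest signature is 89 days after the earliest; the limit is 90 days. Within the window.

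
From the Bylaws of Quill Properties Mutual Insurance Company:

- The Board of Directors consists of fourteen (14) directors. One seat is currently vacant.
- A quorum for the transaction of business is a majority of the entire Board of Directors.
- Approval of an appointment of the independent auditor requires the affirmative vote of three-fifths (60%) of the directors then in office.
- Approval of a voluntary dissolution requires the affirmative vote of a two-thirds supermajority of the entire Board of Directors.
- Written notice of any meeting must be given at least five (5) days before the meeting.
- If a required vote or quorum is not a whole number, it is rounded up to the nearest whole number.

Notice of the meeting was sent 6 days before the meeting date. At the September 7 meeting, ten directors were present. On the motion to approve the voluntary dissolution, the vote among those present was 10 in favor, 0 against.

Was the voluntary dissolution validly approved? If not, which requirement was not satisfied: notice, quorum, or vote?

Notice: 6 days given; 5 required (6 ≥ 5). Satisfied.
Quorum: 10 present; quorum is 8. Satisfied.
Vote: the voluntary dissolution requires two-thirds of the entire Board of Directors (14). 2/3 of 14 = 9.33, rounded up to 10, so 10 affirmative votes are needed; 10 voted in favor. Satisfied.

Valid — all requirements satisfied.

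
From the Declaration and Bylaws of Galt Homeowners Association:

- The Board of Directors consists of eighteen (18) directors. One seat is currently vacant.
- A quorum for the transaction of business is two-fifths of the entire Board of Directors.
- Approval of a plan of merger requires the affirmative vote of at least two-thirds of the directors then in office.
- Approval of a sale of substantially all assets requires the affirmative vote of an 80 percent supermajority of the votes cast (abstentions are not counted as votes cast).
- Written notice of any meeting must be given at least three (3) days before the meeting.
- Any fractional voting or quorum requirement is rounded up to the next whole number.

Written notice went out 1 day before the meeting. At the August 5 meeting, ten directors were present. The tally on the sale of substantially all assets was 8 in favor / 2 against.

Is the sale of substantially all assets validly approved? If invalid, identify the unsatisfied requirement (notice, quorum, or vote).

Invalid — notice requirement not satisfied.

Notice: 1 day given; 3 required (1 < 3). Not satisfied.
Quorum: 10 present; quorum is 8. Satisfied.
Vote: the sale of substantially all assets requires four-fifths of the votes cast (10). 4/5 of 10 = 8, so 8 affirmative votes are needed; 8 voted in favor. Satisfied.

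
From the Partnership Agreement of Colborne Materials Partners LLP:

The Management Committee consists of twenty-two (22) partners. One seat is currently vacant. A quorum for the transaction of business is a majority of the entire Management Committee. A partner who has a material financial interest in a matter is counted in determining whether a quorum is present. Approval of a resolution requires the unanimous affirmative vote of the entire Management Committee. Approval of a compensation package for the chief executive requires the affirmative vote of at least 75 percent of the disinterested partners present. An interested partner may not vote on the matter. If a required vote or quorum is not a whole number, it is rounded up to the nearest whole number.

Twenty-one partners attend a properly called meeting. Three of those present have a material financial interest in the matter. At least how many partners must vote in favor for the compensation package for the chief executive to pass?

14

The compensation package for the chief executive requires three-fourths of the disinterested partners present (21 − 3 = 18).
3/4 of 18 = 13.50, rounded up to 14.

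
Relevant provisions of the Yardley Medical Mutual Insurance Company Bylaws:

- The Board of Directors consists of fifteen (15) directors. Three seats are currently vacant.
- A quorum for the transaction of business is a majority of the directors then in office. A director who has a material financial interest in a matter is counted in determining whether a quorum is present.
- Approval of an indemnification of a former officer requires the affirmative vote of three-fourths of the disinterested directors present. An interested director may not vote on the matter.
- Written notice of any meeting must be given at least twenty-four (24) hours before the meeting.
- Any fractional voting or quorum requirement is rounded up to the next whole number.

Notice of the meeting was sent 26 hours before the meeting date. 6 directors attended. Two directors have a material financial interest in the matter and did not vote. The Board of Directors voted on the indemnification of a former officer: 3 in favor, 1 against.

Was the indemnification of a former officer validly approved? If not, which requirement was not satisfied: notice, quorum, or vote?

Invalid — quorum requirement not satisfied.

Notice: 26 hours given; 24 required (26 ≥ 24). Satisfied.
Quorum: 6 present (interested directors count toward quorum); quorum is 7. Not satisfied.
Vote: the indemnification of a former officer requires three-fourths of the disinterested directors present (6 − 2 = 4). 3/4 of 4 = 3, so 3 affirmative votes are needed; 3 voted in favor. Satisfied. (Moot — without a quorum no business can be validly transacted.)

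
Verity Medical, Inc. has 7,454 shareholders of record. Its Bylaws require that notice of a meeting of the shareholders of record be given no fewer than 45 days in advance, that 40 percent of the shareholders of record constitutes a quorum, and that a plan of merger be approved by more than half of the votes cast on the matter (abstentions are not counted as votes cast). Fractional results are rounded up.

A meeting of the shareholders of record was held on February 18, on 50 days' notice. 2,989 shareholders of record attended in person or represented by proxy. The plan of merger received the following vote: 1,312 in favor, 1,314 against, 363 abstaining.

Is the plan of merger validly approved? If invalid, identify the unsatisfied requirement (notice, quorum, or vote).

Invalid — vote requirement not satisfied.

Notice: 50 days given; 45 required. Satisfied.
Quorum: 40% of 7,454 = 2,981.60, rounded up to 2,982; 2,989 present. Satisfied.
Vote: requires a majority of the votes cast (2,989 − 363 abstaining = 2,626); a majority of 2626 is 1314, so 1,314 needed; 1,312 in favor. Not satisfied.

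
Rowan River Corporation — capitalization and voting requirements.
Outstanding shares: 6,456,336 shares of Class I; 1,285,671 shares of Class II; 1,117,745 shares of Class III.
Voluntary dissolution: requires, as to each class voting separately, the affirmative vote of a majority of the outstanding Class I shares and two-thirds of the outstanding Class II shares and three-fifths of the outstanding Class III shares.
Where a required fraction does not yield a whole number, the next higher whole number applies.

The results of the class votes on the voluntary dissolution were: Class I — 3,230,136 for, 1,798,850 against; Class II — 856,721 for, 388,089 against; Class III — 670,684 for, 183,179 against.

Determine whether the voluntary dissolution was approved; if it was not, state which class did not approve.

Not approved — the Class II shares did not give the required vote.

Class I: a majority of 6456336 is 3228169; 3,228,169 required, 3,230,136 in favor — approved.
Class II: 2/3 of 1285671 = 857114; 857,114 required, 856,721 in favor — not approved.
Class III: 3/5 of 1117745 = 670647; 670,647 required, 670,684 in favor — approved.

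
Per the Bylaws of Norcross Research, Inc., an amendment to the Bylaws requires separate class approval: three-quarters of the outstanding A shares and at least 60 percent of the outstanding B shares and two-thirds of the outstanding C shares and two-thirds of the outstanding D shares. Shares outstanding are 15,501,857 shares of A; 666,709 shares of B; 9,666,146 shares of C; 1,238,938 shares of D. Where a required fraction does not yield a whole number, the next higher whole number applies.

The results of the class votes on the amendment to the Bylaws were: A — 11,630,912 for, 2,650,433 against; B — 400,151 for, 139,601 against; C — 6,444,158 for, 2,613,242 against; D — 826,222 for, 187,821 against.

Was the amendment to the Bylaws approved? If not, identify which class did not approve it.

Approved — every class gave the required vote.

A: 3/4 of 15501857 = 11626392.75, rounded up to 11626393; 11,626,393 required, 11,630,912 in favor — approved.
B: 3/5 of 666709 = 400025.40, rounded up to 400026; 400,026 required, 400,151 in favor — approved.
C: 2/3 of 9666146 = 6444097.33, rounded up to 6444098; 6,444,098 required, 6,444,158 in favor — approved.
D: 2/3 of 1238938 = 825958.67, rounded up to 825959; 825,959 required, 826,222 in favor — approved.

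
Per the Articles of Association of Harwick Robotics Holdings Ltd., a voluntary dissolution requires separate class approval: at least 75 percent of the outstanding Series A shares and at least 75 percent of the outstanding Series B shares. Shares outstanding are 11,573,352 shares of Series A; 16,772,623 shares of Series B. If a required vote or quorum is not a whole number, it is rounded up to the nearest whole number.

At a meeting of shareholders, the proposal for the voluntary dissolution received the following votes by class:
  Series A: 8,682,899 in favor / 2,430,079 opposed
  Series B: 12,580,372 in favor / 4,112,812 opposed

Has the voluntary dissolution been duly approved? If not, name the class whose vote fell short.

Approved — every class gave the required vote.

Series A: 3/4 of 11573352 = 8680014; 8,680,014 required, 8,682,899 in favor — approved.
Series B: 3/4 of 16772623 = 12579467.25, rounded up to 12579468; 12,579,468 required, 12,580,372 in favor — approved.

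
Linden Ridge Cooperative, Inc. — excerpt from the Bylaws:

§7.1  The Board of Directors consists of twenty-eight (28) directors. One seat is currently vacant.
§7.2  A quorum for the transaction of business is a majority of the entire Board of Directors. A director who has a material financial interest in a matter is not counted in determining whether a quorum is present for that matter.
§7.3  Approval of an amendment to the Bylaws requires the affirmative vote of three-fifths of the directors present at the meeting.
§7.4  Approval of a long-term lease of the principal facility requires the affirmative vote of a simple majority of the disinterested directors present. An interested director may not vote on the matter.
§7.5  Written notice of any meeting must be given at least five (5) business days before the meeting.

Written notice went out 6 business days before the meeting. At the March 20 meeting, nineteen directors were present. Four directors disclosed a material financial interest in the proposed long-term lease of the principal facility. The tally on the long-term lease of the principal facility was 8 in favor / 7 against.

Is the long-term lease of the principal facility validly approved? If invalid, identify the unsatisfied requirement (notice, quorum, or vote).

Valid — all requirements satisfied.

Notice: 6 business days given; 5 required (6 ≥ 5). Satisfied.
Quorum: 19 present, but the 4 interested directors do not count, leaving 15. Quorum is 15. Satisfied.
Vote: the long-term lease of the principal facility requires a majority of the disinterested directors present (19 − 4 = 15). A majority of 15 is 8, so 8 affirmative votes are needed; 8 voted in favor. Satisfied.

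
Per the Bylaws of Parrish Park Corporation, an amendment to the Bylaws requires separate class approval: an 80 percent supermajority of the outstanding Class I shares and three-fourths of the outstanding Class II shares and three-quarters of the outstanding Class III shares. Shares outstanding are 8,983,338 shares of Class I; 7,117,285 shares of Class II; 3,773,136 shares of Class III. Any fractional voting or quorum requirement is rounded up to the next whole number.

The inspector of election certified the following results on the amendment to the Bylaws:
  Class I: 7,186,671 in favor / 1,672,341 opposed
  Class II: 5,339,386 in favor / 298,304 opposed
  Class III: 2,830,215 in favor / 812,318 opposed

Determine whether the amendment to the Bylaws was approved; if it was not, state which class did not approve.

Approved — every class gave the required vote.

Class I: 4/5 of 8983338 = 7186670.40, rounded up to 7186671; 7,186,671 required, 7,186,671 in favor — approved.
Class II: 3/4 of 7117285 = 5337963.75, rounded up to 5337964; 5,337,964 required, 5,339,386 in favor — approved.
Class III: 3/4 of 3773136 = 2829852; 2,829,852 required, 2,830,215 in favor — approved.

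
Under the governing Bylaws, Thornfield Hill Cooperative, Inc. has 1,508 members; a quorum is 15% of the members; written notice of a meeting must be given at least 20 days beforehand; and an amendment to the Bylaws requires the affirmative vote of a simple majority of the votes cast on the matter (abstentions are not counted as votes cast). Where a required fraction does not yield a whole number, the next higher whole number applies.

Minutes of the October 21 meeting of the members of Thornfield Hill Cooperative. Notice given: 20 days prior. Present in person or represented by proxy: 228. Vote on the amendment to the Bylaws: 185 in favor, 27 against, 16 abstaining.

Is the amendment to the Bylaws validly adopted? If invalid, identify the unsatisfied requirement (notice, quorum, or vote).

Notice: 20 days given; 20 required. Satisfied.
Quorum: 15% of 1,508 = 226.20, rounded up to 227; 228 present. Satisfied.
Vote: requires a majority of the votes cast (228 − 16 abstaining = 212); a majority of 212 is 107, so 107 needed; 185 in favor. Satisfied.

Valid — all requirements satisfied.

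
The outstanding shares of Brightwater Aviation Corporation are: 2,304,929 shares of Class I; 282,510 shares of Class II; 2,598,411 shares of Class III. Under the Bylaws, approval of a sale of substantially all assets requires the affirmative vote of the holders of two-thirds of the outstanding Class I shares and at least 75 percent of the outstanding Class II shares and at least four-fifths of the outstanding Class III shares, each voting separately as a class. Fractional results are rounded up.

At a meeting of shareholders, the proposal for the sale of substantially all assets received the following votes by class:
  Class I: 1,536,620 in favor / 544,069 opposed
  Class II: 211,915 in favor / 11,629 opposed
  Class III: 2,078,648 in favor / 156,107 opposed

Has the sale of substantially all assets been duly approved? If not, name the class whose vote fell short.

Class I: 2/3 of 2304929 = 1536619.33, rounded up to 1536620; 1,536,620 required, 1,536,620 in favor — approved.
Class II: 3/4 of 282510 = 211882.50, rounded up to 211883; 211,883 required, 211,915 in favor — approved.
Class III: 4/5 of 2598411 = 2078728.80, rounded up to 2078729; 2,078,729 required, 2,078,648 in favor — not approved.

Not approved — the Class III shares did not give the required vote.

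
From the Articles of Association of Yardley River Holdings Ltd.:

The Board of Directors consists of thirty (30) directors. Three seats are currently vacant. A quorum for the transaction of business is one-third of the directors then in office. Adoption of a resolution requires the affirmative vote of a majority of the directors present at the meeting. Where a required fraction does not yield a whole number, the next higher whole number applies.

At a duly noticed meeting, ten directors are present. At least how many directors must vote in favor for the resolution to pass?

6

The resolution requires a majority of the directors present (10).
A majority of 10 is 6.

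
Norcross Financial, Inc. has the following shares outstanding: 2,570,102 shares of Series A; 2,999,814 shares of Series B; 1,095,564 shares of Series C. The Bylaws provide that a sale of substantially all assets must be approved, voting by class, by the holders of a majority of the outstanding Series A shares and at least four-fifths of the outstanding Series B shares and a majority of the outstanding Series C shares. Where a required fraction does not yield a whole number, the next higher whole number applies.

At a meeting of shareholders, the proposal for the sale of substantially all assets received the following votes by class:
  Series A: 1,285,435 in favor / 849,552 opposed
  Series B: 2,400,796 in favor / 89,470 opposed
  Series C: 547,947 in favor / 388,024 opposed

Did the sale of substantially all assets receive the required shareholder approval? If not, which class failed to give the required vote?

Approved — every class gave the required vote.

Series A: a majority of 2570102 is 1285052; 1,285,052 required, 1,285,435 in favor — approved.
Series B: 4/5 of 2999814 = 2399851.20, rounded up to 2399852; 2,399,852 required, 2,400,796 in favor — approved.
Series C: a majority of 1095564 is 547783; 547,783 required, 547,947 in favor — approved.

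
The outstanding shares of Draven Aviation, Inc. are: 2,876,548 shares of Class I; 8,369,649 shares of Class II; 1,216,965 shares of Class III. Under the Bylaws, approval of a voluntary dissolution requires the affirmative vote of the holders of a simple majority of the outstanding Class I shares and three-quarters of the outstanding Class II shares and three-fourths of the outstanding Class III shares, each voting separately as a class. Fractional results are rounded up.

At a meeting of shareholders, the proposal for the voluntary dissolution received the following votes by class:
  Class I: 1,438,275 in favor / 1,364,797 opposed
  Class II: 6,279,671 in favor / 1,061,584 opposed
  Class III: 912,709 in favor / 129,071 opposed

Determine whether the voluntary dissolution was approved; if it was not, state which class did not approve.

Class I: a majority of 2876548 is 1438275; 1,438,275 required, 1,438,275 in favor — approved.
Class II: 3/4 of 8369649 = 6277236.75, rounded up to 6277237; 6,277,237 required, 6,279,671 in favor — approved.
Class III: 3/4 of 1216965 = 912723.75, rounded up to 912724; 912,724 required, 912,709 in favor — not approved.

Not approved — the Class III shares did not give the required vote.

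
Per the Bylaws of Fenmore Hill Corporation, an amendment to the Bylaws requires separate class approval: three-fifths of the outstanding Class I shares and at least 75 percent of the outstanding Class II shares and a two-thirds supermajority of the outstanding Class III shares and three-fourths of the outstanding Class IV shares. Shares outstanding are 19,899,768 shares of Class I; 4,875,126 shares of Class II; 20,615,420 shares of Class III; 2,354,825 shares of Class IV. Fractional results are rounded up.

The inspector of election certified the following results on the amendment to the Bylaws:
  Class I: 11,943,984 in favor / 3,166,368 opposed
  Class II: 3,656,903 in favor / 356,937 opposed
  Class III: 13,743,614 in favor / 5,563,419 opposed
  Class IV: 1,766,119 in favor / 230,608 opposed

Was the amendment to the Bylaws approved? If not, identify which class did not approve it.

Approved — every class gave the required vote.

Class I: 3/5 of 19899768 = 11939860.80, rounded up to 11939861; 11,939,861 required, 11,943,984 in favor — approved.
Class II: 3/4 of 4875126 = 3656344.50, rounded up to 3656345; 3,656,345 required, 3,656,903 in favor — approved.
Class III: 2/3 of 20615420 = 13743613.33, rounded up to 13743614; 13,743,614 required, 13,743,614 in favor — approved.
Class IV: 3/4 of 2354825 = 1766118.75, rounded up to 1766119; 1,766,119 required, 1,766,119 in favor — approved.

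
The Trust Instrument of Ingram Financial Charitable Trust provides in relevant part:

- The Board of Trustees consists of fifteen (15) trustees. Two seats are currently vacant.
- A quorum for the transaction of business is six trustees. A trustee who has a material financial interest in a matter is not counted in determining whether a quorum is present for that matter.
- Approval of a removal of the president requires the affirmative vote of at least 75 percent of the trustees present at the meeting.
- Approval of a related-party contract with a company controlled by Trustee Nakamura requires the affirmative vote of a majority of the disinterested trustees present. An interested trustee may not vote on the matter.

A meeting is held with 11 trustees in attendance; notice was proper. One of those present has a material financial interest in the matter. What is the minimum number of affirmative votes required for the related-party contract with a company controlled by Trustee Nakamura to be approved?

6

The related-party contract with a company controlled by Trustee Nakamura requires a majority of the disinterested trustees present (11 − 1 = 10).
A majority of 10 is 6.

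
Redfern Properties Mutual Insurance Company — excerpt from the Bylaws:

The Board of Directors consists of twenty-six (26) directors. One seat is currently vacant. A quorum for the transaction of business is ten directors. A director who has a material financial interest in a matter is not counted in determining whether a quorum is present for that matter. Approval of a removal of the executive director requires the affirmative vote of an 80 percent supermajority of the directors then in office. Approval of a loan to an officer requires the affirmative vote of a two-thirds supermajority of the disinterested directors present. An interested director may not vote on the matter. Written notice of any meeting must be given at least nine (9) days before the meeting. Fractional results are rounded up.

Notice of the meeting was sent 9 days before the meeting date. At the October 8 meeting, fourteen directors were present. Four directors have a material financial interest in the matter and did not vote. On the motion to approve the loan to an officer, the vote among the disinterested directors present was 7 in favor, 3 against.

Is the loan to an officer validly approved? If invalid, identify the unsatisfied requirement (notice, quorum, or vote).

Valid — all requirements satisfied.

Notice: 9 days given; 9 required (9 ≥ 9). Satisfied.
Quorum: 14 present, but the 4 interested directors do not count, leaving 10. Quorum is 10. Satisfied.
Vote: the loan to an officer requires two-thirds of the disinterested directors present (14 − 4 = 10). 2/3 of 10 = 6.67, rounded up to 7, so 7 affirmative votes are needed; 7 voted in favor. Satisfied.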